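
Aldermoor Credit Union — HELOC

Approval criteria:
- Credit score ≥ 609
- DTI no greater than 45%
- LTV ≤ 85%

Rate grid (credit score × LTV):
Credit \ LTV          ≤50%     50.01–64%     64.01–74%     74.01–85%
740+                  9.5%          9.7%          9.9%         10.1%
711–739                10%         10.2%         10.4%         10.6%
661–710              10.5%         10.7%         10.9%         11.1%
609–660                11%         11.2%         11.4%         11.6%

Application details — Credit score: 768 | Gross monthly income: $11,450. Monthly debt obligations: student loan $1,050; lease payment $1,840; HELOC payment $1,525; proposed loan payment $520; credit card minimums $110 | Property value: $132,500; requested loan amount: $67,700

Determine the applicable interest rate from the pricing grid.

9.7%

Credit score 768 ≥ 609; Total monthly debts = (1,050 + 1,840 + 1,525 + 520 + 110) = 5,045. DTI = 5,045/11,450 = 44.1% ≤ 45%
LTV: 67,700 ÷ 132,500 = 51.1%, within 85% cap
Credit 768 → row 740+; LTV 51.1% → column 50.01–64%. Grid cell → 9.7%.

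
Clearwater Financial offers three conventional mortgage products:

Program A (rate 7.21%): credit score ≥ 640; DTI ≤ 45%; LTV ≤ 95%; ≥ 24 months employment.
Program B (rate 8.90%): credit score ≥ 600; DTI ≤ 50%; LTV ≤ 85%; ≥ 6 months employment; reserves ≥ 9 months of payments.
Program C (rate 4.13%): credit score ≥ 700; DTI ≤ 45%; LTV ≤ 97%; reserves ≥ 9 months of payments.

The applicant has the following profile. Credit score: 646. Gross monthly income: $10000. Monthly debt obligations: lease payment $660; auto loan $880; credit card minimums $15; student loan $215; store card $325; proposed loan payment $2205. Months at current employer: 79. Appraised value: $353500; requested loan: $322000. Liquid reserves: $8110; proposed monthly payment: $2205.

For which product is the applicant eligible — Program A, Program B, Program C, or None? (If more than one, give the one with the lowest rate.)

Program A

Total debts = (660 + 880 + 15 + 215 + 325 + 2,205) = 4,300; DTI = 4,300/10,000 = 43%.
LTV = 322,000/353,500 = 91.1%.
Reserves = 8,110/2,205 = 3.7 months.
Program A: score 646 ≥ 640; DTI 43% ≤ 45%; LTV 91.1% ≤ 95%; employment 79 ≥ 24 mo → qualifies.
Program B: score 646 ≥ 600; DTI 43% ≤ 50%; LTV 91.1% > 85%; employment 79 ≥ 6 mo; reserves 3.7 < 9 mo → does not qualify.
Program C: score 646 < 700; DTI 43% ≤ 45%; LTV 91.1% ≤ 97%; reserves 3.7 < 9 mo → does not qualify.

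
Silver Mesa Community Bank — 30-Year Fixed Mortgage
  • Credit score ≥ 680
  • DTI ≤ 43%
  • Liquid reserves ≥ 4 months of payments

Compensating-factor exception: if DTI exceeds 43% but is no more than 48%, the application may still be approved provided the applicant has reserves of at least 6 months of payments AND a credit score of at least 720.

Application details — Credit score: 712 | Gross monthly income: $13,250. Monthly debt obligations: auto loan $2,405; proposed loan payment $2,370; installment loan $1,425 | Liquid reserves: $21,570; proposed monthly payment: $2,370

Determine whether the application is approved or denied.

Credit score 712 ≥ 680 (meets base)
Total debts = (2,405 + 2,370 + 1,425) = 6,200. DTI: 6,200 ÷ 13,250 = 46.8%, over the 43% base limit.
Reserves = 21,570/2,370 = 9.1 months ≥ 4
46.8% falls in the override range (43%–48%), so the compensating-factor test applies.
Reserves 9.1 ≥ 6 months; credit score 712 < 720.
Compensating-factor requirement not fully met.

Denied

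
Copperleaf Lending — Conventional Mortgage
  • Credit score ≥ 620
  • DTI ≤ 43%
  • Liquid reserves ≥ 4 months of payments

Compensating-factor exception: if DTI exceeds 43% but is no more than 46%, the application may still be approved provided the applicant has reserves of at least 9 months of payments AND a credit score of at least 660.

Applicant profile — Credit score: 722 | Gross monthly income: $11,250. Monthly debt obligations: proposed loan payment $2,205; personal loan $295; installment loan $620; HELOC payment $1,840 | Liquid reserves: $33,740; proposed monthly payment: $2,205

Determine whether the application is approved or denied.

Credit score 722 ≥ 620 (meets base)
Total debts = (2,205 + 295 + 620 + 1,840) = 4,960. DTI = 4,960/11,250 = 44.1% > 43% — standard DTI limit exceeded.
Liquid reserves cover 33,740/2,205 = 15.3 months — ≥ 4 required
DTI 44.1% is within the 43%–46% exception band; checking compensating factors.
Override check — reserves: 15.3 mo (ok); score: 722 (ok).
Both override conditions satisfied; DTI exception granted.

Approved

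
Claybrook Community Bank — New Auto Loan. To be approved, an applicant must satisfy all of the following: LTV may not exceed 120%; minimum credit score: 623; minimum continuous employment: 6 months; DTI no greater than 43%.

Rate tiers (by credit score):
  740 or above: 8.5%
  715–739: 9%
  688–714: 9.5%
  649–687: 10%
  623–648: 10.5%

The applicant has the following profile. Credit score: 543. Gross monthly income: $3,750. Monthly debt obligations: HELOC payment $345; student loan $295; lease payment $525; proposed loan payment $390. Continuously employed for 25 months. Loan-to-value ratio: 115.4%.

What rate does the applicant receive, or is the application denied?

Denied

Credit score 543 < 623 (below minimum)
LTV 115.4% — within 120%
Total monthly debts = (345 + 295 + 525 + 390) = 1,555. Debt-to-income = 1,555/3,750 = 41.5% — meets 43% limit
Employment 25 ≥ 6 months
Not all requirements met → denied.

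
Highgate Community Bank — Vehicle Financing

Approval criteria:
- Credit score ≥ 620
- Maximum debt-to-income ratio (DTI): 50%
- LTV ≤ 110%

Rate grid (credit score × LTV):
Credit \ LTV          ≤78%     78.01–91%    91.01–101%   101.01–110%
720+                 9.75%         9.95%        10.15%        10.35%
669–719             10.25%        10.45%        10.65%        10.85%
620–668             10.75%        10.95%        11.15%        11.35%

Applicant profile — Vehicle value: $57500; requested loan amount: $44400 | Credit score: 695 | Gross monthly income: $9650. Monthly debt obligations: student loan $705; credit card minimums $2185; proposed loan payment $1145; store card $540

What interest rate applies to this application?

10.25%

Credit score 695 ≥ 620; Total monthly debts = (705 + 2,185 + 1,145 + 540) = 4,575. DTI: 4,575 ÷ 9,650 = 47.4%, within the 50% cap
Loan-to-value = 44,400/57,500 = 77.2% — pass (110% max)
Row: 695 falls in 669–719. Column: 77.2% falls in ≤78%. Rate = 10.25%.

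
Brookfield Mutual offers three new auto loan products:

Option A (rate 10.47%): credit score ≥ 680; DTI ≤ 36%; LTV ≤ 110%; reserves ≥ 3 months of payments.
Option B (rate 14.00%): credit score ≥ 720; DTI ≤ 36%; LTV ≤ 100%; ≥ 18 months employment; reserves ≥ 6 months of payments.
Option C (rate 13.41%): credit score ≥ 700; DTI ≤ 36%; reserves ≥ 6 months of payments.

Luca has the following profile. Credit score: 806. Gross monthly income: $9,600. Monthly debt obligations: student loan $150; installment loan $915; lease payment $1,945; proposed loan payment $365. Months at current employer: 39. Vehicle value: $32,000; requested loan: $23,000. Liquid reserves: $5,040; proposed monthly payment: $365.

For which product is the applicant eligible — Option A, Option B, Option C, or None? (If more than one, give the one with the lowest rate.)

Option A

Total debts = (150 + 915 + 1,945 + 365) = 3,375; DTI = 3,375/9,600 = 35.2%.
LTV = 23,000/32,000 = 71.9%.
Reserves = 5,040/365 = 13.8 months.
Option A: score 806 ≥ 680; DTI 35.2% ≤ 36%; LTV 71.9% ≤ 110%; reserves 13.8 ≥ 3 mo → qualifies.
Option B: score 806 ≥ 720; DTI 35.2% ≤ 36%; LTV 71.9% ≤ 100%; employment 39 ≥ 18 mo; reserves 13.8 ≥ 6 mo → qualifies.
Option C: score 806 ≥ 700; DTI 35.2% ≤ 36%; reserves 13.8 ≥ 6 mo → qualifies.
Qualifying: Option A, Option B, Option C. Lowest rate is 10.47% → Option A.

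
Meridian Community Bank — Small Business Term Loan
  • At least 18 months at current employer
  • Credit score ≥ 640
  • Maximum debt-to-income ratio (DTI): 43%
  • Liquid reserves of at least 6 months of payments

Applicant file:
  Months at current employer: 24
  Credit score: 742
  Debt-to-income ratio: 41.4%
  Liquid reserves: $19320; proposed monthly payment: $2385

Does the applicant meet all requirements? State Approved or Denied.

Approved

Employment 24 ≥ 18 months
Credit score 742 ≥ 640 (meets)
Debt-to-income 41.4% vs 43% cap — pass
Liquid reserves cover 19,320/2,385 = 8.1 months — ≥ 6 required
All criteria satisfied.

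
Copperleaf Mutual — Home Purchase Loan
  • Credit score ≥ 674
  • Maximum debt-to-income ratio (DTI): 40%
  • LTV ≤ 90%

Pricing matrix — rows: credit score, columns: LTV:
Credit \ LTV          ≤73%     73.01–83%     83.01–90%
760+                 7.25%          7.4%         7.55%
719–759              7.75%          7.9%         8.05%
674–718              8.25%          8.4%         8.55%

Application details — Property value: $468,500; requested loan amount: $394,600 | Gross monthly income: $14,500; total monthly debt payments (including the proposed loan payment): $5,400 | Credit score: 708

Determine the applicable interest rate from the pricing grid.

8.55%

Credit score 708 ≥ 674; DTI = 5,400/14,500 = 37.2% ≤ 40%
Loan-to-value = 394,600/468,500 = 84.2% — pass (90% max)
Row: 708 falls in 674–718. Column: 84.2% falls in 83.01–90%. Rate = 8.55%.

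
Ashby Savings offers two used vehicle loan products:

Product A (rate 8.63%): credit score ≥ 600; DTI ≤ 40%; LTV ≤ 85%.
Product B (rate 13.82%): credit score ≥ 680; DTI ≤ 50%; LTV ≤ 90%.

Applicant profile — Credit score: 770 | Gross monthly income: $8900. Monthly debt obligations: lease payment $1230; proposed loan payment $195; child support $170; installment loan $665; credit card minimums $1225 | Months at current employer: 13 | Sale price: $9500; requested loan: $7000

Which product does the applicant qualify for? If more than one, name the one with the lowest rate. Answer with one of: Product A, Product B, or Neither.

Product A

Total debts = (1,230 + 195 + 170 + 665 + 1,225) = 3,485; DTI = 3,485/8,900 = 39.2%.
LTV = 7,000/9,500 = 73.7%.
Product A: score 770 ≥ 600; DTI 39.2% ≤ 40%; LTV 73.7% ≤ 85% → qualifies.
Product B: score 770 ≥ 680; DTI 39.2% ≤ 50%; LTV 73.7% ≤ 90% → qualifies.
Qualifying: Product A, Product B. Lowest rate is 8.63% → Product A.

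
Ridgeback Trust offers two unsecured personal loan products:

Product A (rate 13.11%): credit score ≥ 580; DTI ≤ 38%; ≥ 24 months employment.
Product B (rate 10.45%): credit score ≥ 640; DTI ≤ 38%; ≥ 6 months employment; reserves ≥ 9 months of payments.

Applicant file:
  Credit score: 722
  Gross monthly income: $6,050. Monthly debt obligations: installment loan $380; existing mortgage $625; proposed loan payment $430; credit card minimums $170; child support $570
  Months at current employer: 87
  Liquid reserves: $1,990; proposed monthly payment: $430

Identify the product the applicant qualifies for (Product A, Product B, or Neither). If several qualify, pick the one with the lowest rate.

Total debts = (380 + 625 + 430 + 170 + 570) = 2,175; DTI = 2,175/6,050 = 36%.
Reserves = 1,990/430 = 4.6 months.
Product A: score 722 ≥ 580; DTI 36% ≤ 38%; employment 87 ≥ 24 mo → qualifies.
Product B: score 722 ≥ 640; DTI 36% ≤ 38%; employment 87 ≥ 6 mo; reserves 4.6 < 9 mo → does not qualify.

Product A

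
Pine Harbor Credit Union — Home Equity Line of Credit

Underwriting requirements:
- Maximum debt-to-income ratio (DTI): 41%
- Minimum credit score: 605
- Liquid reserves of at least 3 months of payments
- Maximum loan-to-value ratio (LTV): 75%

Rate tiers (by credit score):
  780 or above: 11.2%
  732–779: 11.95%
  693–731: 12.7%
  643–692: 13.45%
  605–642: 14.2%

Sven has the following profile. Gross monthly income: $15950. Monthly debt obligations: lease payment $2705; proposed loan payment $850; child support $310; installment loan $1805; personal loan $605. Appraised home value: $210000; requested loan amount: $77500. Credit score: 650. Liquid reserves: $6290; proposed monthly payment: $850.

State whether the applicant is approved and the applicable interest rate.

Approved at 13.45%

Credit score 650 ≥ 605 (meets minimum)
Reserves = 6,290/850 = 7.4 months ≥ 3
LTV: 77,500 ÷ 210,000 = 36.9%, within 75% cap
Total monthly debts = (2,705 + 850 + 310 + 1,805 + 605) = 6,275. Debt-to-income = 6,275/15,950 = 39.3% — meets 41% limit
All requirements met. Score 650 falls in the 643–692 tier → 13.45%.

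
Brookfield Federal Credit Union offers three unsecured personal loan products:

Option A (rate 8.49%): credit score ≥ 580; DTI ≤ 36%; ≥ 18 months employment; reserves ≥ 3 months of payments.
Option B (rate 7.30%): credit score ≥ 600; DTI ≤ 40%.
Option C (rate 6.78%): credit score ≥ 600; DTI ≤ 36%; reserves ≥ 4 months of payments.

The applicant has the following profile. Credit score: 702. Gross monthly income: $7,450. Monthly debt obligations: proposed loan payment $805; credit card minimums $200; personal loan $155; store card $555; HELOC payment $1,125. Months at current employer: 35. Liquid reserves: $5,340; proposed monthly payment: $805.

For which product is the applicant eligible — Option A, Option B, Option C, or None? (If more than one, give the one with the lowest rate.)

Total debts = (805 + 200 + 155 + 555 + 1,125) = 2,840; DTI = 2,840/7,450 = 38.1%.
Reserves = 5,340/805 = 6.6 months.
Option A: score 702 ≥ 580; DTI 38.1% > 36%; employment 35 ≥ 18 mo; reserves 6.6 ≥ 3 mo → does not qualify.
Option B: score 702 ≥ 600; DTI 38.1% ≤ 40% → qualifies.
Option C: score 702 ≥ 600; DTI 38.1% > 36%; reserves 6.6 ≥ 4 mo → does not qualify.

Option B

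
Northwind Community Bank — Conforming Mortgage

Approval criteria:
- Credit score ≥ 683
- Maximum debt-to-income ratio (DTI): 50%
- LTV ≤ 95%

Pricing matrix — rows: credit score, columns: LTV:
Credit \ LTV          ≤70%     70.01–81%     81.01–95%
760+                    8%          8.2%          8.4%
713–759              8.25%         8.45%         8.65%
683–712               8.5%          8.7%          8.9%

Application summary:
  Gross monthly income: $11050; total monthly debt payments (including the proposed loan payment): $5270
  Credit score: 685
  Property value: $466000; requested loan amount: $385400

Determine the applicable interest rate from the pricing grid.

Credit score 685 ≥ 683; DTI = 5,270/11,050 = 47.7% ≤ 50%
LTV: 385,400 ÷ 466,000 = 82.7%, within 95% cap
Row: 685 falls in 683–712. Column: 82.7% falls in 81.01–95%. Rate = 8.9%.

8.9%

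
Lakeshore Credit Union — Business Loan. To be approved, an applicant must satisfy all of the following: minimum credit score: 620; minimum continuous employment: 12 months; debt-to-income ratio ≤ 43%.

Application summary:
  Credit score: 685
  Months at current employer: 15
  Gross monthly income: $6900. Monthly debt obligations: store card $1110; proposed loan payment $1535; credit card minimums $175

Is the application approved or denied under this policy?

Credit score 685 ≥ 620 (meets)
Employment 15 ≥ 12 months
Total monthly debts = (1,110 + 1,535 + 175) = 2,820. DTI: 2,820 ÷ 6,900 = 40.9%, within the 43% cap
All criteria satisfied.

Approved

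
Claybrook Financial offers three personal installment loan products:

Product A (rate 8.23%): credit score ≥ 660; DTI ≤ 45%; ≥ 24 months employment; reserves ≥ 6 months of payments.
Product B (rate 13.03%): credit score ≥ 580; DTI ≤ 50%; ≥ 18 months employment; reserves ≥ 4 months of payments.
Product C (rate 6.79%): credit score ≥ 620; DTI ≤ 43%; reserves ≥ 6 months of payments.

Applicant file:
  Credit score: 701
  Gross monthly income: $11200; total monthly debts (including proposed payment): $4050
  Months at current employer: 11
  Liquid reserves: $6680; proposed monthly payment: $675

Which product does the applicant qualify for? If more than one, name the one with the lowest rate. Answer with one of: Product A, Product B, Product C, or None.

DTI = 4,050/11,200 = 36.2%.
Reserves = 6,680/675 = 9.9 months.
Product A: score 701 ≥ 660; DTI 36.2% ≤ 45%; employment 11 < 24 mo; reserves 9.9 ≥ 6 mo → does not qualify.
Product B: score 701 ≥ 580; DTI 36.2% ≤ 50%; employment 11 < 18 mo; reserves 9.9 ≥ 4 mo → does not qualify.
Product C: score 701 ≥ 620; DTI 36.2% ≤ 43%; reserves 9.9 ≥ 6 mo → qualifies.

Product C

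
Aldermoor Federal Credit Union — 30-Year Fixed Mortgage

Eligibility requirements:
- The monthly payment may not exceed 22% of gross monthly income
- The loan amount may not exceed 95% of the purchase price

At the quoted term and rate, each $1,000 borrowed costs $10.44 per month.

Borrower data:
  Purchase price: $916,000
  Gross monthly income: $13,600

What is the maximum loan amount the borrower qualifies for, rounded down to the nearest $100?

$286,500

Payment cap: 22% × $13,600 = $2,992/month.
At $10.44 per $1,000, that supports 2,992/10.44 × 1,000 ≈ $286,590 → $286,500.
LTV cap: 95% × $916,000 = $870,200 → $870,200.
Binding constraint: payment-to-income.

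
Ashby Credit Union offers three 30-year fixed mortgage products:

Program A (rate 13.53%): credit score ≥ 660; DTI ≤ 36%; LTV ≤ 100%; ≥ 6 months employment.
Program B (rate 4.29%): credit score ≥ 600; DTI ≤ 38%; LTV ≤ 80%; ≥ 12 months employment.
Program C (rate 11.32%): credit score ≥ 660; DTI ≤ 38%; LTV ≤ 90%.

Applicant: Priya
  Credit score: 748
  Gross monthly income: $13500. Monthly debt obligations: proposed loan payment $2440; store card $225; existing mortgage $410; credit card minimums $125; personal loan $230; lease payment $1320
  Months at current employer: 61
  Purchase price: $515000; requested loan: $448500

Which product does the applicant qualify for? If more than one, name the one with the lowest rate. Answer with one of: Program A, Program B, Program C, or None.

Program C

Total debts = (2,440 + 225 + 410 + 125 + 230 + 1,320) = 4,750; DTI = 4,750/13,500 = 35.2%.
LTV = 448,500/515,000 = 87.1%.
Program A: score 748 ≥ 660; DTI 35.2% ≤ 36%; LTV 87.1% ≤ 100%; employment 61 ≥ 6 mo → qualifies.
Program B: score 748 ≥ 600; DTI 35.2% ≤ 38%; LTV 87.1% > 80%; employment 61 ≥ 12 mo → does not qualify.
Program C: score 748 ≥ 660; DTI 35.2% ≤ 38%; LTV 87.1% ≤ 90% → qualifies.
Qualifying: Program A, Program C. Lowest rate is 11.32% → Program C.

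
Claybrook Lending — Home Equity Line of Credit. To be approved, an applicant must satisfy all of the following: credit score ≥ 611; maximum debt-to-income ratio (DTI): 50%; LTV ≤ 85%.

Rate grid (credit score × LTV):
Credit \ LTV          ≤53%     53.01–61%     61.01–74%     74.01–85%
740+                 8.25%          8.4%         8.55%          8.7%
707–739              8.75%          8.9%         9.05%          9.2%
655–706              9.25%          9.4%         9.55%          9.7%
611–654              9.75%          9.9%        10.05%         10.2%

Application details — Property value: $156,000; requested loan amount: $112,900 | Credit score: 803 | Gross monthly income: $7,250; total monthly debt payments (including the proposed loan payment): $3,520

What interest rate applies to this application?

8.55%

Credit score 803 ≥ 611; DTI: 3,520 ÷ 7,250 = 48.6%, within the 50% cap
LTV = 112,900/156,000 = 72.4% ≤ 85%
Row: 803 falls in 740+. Column: 72.4% falls in 61.01–74%. Rate = 8.55%.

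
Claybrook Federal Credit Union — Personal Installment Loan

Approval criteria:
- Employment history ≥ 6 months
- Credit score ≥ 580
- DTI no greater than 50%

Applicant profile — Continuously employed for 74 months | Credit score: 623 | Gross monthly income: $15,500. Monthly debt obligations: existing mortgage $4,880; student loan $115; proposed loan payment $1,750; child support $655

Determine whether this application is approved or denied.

Employment 74 ≥ 6 months
Credit score 623 ≥ 580 (meets)
Total monthly debts = (4,880 + 115 + 1,750 + 655) = 7,400. DTI = 7,400/15,500 = 47.7% ≤ 50%
All criteria satisfied.

Approved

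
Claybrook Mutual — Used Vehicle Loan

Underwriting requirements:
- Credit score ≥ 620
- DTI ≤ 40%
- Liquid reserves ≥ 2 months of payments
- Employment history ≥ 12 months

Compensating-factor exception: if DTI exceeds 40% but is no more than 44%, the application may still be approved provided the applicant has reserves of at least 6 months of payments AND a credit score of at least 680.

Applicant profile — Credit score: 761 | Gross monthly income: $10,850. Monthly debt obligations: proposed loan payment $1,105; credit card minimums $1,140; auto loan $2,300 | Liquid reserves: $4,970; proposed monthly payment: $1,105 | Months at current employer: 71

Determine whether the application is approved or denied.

Credit score 761 ≥ 620 (meets base)
Total debts = (1,105 + 1,140 + 2,300) = 4,545. DTI: 4,545 ÷ 10,850 = 41.9%, over the 40% base limit.
Reserves: 4,970 ÷ 1,105 = 4.5 months (meets 2-month minimum)
Employment 71 ≥ 12 months
DTI 41.9% is within the 40%–44% exception band; checking compensating factors.
Override check — reserves: 4.5 mo (short of 6); score: 761 (ok).
Override conditions not both satisfied; exception does not apply.

Denied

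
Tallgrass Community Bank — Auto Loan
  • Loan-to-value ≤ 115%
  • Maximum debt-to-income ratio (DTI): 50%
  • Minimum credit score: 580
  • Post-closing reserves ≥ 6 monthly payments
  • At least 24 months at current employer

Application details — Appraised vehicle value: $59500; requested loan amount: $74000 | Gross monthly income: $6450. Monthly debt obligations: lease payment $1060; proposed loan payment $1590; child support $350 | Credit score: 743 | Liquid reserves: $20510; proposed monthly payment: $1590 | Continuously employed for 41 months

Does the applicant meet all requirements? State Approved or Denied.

Loan-to-value = 74,000/59,500 = 124.4% — fail (115% max)
Total monthly debts = (1,060 + 1,590 + 350) = 3,000. Debt-to-income = 3,000/6,450 = 46.5% — meets 50% limit
Credit score 743 ≥ 580 (meets)
Reserves: 20,510 ÷ 1,590 = 12.9 months (meets 6-month minimum)
Employment 41 ≥ 24 months
Fails on LTV.

Denied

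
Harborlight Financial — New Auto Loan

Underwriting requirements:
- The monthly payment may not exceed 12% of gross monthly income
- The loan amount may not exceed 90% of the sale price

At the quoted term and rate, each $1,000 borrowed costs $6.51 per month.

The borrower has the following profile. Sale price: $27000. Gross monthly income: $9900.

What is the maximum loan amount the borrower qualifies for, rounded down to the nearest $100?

Payment cap: 12% × $9,900 = $1,188/month.
At $6.51 per $1,000, that supports 1,188/6.51 × 1,000 ≈ $182,488 → $182,400.
LTV cap: 90% × $27,000 = $24,300 → $24,300.
Binding constraint: loan-to-value.

$24,300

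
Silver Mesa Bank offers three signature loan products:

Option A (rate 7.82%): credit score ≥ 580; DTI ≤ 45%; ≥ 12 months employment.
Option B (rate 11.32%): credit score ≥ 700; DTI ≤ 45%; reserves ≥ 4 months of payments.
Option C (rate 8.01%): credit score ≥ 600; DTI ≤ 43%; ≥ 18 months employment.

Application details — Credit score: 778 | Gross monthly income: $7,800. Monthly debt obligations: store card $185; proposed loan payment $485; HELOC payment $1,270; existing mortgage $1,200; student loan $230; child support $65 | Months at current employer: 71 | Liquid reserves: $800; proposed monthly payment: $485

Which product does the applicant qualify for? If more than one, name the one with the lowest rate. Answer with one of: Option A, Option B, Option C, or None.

Option A

Total debts = (185 + 485 + 1,270 + 1,200 + 230 + 65) = 3,435; DTI = 3,435/7,800 = 44%.
Reserves = 800/485 = 1.6 months.
Option A: score 778 ≥ 580; DTI 44% ≤ 45%; employment 71 ≥ 12 mo → qualifies.
Option B: score 778 ≥ 700; DTI 44% ≤ 45%; reserves 1.6 < 4 mo → does not qualify.
Option C: score 778 ≥ 600; DTI 44% > 43%; employment 71 ≥ 18 mo → does not qualify.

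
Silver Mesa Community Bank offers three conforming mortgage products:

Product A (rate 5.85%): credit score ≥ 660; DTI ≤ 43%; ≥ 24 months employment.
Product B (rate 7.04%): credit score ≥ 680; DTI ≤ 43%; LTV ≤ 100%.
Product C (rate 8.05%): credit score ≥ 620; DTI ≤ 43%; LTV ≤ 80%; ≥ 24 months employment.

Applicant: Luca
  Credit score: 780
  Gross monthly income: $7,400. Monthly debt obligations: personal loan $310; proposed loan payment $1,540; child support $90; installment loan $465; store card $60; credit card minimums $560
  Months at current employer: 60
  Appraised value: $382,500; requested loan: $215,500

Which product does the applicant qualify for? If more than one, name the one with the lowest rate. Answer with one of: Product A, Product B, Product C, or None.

Product A

Total debts = (310 + 1,540 + 90 + 465 + 60 + 560) = 3,025; DTI = 3,025/7,400 = 40.9%.
LTV = 215,500/382,500 = 56.3%.
Product A: score 780 ≥ 660; DTI 40.9% ≤ 43%; employment 60 ≥ 24 mo → qualifies.
Product B: score 780 ≥ 680; DTI 40.9% ≤ 43%; LTV 56.3% ≤ 100% → qualifies.
Product C: score 780 ≥ 620; DTI 40.9% ≤ 43%; LTV 56.3% ≤ 80%; employment 60 ≥ 24 mo → qualifies.
Qualifying: Product A, Product B, Product C. Lowest rate is 5.85% → Product A.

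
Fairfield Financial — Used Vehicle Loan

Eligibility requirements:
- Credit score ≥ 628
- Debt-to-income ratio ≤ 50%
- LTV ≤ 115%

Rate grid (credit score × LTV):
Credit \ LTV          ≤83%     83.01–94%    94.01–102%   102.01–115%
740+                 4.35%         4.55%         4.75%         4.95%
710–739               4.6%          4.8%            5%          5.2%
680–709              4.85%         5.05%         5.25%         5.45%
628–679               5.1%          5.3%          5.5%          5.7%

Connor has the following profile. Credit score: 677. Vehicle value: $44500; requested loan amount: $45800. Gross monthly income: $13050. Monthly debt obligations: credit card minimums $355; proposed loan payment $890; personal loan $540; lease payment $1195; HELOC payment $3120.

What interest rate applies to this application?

Credit score 677 ≥ 628; Total monthly debts = (355 + 890 + 540 + 1,195 + 3,120) = 6,100. DTI: 6,100 ÷ 13,050 = 46.7%, within the 50% cap
Loan-to-value = 45,800/44,500 = 102.9% — pass (115% max)
Row: 677 falls in 628–679. Column: 102.9% falls in 102.01–115%. Rate = 5.7%.

5.7%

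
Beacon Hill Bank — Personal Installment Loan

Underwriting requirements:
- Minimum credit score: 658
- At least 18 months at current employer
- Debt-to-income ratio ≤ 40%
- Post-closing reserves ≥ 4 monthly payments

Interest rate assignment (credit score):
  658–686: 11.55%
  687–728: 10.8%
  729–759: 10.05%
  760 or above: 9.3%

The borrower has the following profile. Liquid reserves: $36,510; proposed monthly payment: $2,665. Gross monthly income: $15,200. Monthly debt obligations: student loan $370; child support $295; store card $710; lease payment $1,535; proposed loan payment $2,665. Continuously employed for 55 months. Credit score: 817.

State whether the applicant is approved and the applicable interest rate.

Credit score 817 ≥ 658 (meets minimum)
Reserves = 36,510/2,665 = 13.7 months ≥ 4
Employment 55 ≥ 18 months
Total monthly debts = (370 + 295 + 710 + 1,535 + 2,665) = 5,575. Debt-to-income = 5,575/15,200 = 36.7% — meets 40% limit
All requirements met. Score 817 falls in the 760 or above tier → 9.3%.

Approved at 9.3%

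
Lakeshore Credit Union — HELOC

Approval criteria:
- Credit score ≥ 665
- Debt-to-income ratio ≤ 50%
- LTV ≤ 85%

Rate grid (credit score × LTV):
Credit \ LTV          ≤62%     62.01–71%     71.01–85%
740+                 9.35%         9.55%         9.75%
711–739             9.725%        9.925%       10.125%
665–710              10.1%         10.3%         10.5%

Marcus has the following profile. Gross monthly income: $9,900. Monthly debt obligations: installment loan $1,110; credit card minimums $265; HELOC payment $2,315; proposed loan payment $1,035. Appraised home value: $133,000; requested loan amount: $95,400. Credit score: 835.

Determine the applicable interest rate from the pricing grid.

9.75%

Credit score 835 ≥ 665; Total monthly debts = (1,110 + 265 + 2,315 + 1,035) = 4,725. DTI = 4,725/9,900 = 47.7% ≤ 50%
LTV = 95,400/133,000 = 71.7% ≤ 85%
Row: 835 falls in 740+. Column: 71.7% falls in 71.01–85%. Rate = 9.75%.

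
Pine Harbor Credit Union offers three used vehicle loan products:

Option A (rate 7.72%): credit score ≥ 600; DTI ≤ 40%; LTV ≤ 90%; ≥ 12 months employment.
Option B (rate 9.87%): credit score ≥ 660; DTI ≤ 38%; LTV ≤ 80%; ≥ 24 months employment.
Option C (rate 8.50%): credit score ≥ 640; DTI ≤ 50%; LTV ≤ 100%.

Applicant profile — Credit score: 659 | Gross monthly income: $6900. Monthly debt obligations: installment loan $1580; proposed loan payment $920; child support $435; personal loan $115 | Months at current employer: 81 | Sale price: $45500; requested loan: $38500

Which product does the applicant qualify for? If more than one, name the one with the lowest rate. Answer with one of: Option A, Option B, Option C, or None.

Option C

Total debts = (1,580 + 920 + 435 + 115) = 3,050; DTI = 3,050/6,900 = 44.2%.
LTV = 38,500/45,500 = 84.6%.
Option A: score 659 ≥ 600; DTI 44.2% > 40%; LTV 84.6% ≤ 90%; employment 81 ≥ 12 mo → does not qualify.
Option B: score 659 < 660; DTI 44.2% > 38%; LTV 84.6% > 80%; employment 81 ≥ 24 mo → does not qualify.
Option C: score 659 ≥ 640; DTI 44.2% ≤ 50%; LTV 84.6% ≤ 100% → qualifies.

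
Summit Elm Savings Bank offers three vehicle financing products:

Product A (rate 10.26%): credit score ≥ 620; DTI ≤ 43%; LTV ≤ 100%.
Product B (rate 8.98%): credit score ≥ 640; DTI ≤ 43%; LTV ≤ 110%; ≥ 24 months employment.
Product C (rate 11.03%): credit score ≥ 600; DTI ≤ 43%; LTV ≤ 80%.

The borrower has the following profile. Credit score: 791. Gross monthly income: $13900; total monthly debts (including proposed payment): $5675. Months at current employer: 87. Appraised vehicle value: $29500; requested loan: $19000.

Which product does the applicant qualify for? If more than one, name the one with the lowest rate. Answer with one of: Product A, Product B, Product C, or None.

Product B

DTI = 5,675/13,900 = 40.8%.
LTV = 19,000/29,500 = 64.4%.
Product A: score 791 ≥ 620; DTI 40.8% ≤ 43%; LTV 64.4% ≤ 100% → qualifies.
Product B: score 791 ≥ 640; DTI 40.8% ≤ 43%; LTV 64.4% ≤ 110%; employment 87 ≥ 24 mo → qualifies.
Product C: score 791 ≥ 600; DTI 40.8% ≤ 43%; LTV 64.4% ≤ 80% → qualifies.
Qualifying: Product A, Product B, Product C. Lowest rate is 8.98% → Product B.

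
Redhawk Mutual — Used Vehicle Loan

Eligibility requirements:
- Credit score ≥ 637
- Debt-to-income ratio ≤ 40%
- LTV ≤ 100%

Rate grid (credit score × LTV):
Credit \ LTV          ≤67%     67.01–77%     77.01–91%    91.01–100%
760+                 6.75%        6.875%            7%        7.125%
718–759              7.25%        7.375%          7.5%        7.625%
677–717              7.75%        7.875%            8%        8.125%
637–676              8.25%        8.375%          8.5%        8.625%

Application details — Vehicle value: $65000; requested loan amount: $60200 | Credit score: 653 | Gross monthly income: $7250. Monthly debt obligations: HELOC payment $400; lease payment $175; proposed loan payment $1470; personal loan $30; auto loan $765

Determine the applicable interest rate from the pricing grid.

8.625%

Credit score 653 ≥ 637; Total monthly debts = (400 + 175 + 1,470 + 30 + 765) = 2,840. DTI = 2,840/7,250 = 39.2% ≤ 40%
LTV = 60,200/65,000 = 92.6% ≤ 100%
Score 653 is in the 637–676 band; LTV 92.6% is in the 91.01–100% band → 8.625%.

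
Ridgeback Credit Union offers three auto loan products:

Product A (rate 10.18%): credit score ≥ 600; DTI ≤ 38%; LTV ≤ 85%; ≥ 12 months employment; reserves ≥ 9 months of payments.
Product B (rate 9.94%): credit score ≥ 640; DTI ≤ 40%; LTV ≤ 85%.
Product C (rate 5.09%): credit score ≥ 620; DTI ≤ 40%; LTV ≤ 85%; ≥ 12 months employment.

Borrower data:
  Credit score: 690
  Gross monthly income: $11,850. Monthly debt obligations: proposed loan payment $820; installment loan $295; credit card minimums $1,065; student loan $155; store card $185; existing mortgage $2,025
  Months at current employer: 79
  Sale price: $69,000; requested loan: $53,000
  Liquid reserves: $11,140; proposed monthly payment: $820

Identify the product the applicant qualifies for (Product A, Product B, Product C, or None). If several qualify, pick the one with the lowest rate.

Product C

Total debts = (820 + 295 + 1,065 + 155 + 185 + 2,025) = 4,545; DTI = 4,545/11,850 = 38.4%.
LTV = 53,000/69,000 = 76.8%.
Reserves = 11,140/820 = 13.6 months.
Product A: score 690 ≥ 600; DTI 38.4% > 38%; LTV 76.8% ≤ 85%; employment 79 ≥ 12 mo; reserves 13.6 ≥ 9 mo → does not qualify.
Product B: score 690 ≥ 640; DTI 38.4% ≤ 40%; LTV 76.8% ≤ 85% → qualifies.
Product C: score 690 ≥ 620; DTI 38.4% ≤ 40%; LTV 76.8% ≤ 85%; employment 79 ≥ 12 mo → qualifies.
Qualifying: Product B, Product C. Lowest rate is 5.09% → Product C.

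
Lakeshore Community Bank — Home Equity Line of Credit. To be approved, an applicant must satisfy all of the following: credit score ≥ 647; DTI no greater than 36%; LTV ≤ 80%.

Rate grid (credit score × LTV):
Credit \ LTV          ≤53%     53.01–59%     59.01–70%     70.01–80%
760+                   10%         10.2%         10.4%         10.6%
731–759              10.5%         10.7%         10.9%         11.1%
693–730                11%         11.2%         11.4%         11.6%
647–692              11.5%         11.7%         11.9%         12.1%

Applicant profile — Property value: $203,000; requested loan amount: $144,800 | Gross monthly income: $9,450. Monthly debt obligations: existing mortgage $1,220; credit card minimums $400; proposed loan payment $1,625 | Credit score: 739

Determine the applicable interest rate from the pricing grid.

Credit score 739 ≥ 647; Total monthly debts = (1,220 + 400 + 1,625) = 3,245. Debt-to-income = 3,245/9,450 = 34.3% — meets 36% limit
LTV = 144,800/203,000 = 71.3% ≤ 80%
Score 739 is in the 731–759 band; LTV 71.3% is in the 70.01–80% band → 11.1%.

11.1%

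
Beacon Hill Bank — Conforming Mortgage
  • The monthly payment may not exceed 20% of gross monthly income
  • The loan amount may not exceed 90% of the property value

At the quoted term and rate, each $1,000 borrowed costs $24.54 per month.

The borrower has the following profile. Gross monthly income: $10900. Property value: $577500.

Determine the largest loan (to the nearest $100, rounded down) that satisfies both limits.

Payment cap: 20% × $10,900 = $2,180/month.
At $24.54 per $1,000, that supports 2,180/24.54 × 1,000 ≈ $88,834 → $88,800.
LTV cap: 90% × $577,500 = $519,750 → $519,700.
Binding constraint: payment-to-income.

$88,800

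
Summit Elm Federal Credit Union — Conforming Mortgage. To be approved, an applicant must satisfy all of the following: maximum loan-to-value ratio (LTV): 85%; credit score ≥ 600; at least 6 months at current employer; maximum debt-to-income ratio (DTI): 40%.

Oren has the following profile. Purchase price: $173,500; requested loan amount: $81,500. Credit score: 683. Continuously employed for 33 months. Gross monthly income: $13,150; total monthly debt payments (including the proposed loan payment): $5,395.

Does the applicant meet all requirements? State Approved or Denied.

Denied

LTV = 81,500/173,500 = 47% ≤ 85%
Credit score 683 ≥ 600 (meets)
Employment 33 ≥ 6 months
Debt-to-income = 5,395/13,150 = 41% — over 40% limit
Fails on DTI.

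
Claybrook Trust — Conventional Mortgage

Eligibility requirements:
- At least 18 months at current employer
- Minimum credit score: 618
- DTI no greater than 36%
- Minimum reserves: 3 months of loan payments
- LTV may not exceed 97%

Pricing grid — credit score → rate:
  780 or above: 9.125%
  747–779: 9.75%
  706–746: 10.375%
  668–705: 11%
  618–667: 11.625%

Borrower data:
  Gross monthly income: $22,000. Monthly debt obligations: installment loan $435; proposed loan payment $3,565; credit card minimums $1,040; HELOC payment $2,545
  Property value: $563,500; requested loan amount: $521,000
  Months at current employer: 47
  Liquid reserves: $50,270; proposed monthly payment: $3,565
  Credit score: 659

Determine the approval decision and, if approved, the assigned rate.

Approved at 11.625%

Credit score 659 ≥ 618 (meets minimum)
LTV: 521,000 ÷ 563,500 = 92.5%, within 97% cap
Employment 47 ≥ 18 months
Total monthly debts = (435 + 3,565 + 1,040 + 2,545) = 7,585. Debt-to-income = 7,585/22,000 = 34.5% — meets 36% limit
Liquid reserves cover 50,270/3,565 = 14.1 months — ≥ 3 required
All requirements met. Score 659 falls in the 618–667 tier → 11.625%.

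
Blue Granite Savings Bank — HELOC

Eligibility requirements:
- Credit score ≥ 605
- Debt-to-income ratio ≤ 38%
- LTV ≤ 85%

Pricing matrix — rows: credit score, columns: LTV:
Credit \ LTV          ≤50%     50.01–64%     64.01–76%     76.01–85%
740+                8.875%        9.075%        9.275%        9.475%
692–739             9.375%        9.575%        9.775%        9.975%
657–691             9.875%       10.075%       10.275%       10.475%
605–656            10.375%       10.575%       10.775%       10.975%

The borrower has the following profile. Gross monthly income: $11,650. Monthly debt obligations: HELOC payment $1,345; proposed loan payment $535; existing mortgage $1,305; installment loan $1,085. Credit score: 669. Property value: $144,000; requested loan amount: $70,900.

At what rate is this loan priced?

Credit score 669 ≥ 605; Total monthly debts = (1,345 + 535 + 1,305 + 1,085) = 4,270. DTI = 4,270/11,650 = 36.7% ≤ 38%
LTV: 70,900 ÷ 144,000 = 49.2%, within 85% cap
Credit 669 → row 657–691; LTV 49.2% → column ≤50%. Grid cell → 9.875%.

9.875%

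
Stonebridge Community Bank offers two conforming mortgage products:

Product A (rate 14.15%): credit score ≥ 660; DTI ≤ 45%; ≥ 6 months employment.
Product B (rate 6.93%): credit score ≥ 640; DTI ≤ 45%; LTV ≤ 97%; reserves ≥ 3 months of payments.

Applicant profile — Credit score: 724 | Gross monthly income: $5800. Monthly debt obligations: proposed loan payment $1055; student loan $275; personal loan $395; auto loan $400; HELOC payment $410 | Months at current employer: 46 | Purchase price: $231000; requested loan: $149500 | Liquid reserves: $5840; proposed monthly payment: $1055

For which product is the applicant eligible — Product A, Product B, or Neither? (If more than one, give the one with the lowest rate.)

Product B

Total debts = (1,055 + 275 + 395 + 400 + 410) = 2,535; DTI = 2,535/5,800 = 43.7%.
LTV = 149,500/231,000 = 64.7%.
Reserves = 5,840/1,055 = 5.5 months.
Product A: score 724 ≥ 660; DTI 43.7% ≤ 45%; employment 46 ≥ 6 mo → qualifies.
Product B: score 724 ≥ 640; DTI 43.7% ≤ 45%; LTV 64.7% ≤ 97%; reserves 5.5 ≥ 3 mo → qualifies.
Qualifying: Product A, Product B. Lowest rate is 6.93% → Product B.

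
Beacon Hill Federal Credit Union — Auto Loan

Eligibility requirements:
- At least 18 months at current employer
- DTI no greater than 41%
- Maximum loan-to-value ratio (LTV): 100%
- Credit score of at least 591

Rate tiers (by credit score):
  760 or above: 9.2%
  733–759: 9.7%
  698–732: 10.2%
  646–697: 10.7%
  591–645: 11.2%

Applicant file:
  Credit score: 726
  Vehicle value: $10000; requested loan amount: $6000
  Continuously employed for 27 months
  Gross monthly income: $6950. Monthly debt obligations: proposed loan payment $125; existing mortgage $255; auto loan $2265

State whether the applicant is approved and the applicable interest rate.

Approved at 10.2%

Credit score 726 ≥ 591 (meets minimum)
Employment 27 ≥ 18 months
Total monthly debts = (125 + 255 + 2,265) = 2,645. DTI = 2,645/6,950 = 38.1% ≤ 41%
LTV: 6,000 ÷ 10,000 = 60%, within 100% cap
All requirements met. Score 726 falls in the 698–732 tier → 10.2%.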